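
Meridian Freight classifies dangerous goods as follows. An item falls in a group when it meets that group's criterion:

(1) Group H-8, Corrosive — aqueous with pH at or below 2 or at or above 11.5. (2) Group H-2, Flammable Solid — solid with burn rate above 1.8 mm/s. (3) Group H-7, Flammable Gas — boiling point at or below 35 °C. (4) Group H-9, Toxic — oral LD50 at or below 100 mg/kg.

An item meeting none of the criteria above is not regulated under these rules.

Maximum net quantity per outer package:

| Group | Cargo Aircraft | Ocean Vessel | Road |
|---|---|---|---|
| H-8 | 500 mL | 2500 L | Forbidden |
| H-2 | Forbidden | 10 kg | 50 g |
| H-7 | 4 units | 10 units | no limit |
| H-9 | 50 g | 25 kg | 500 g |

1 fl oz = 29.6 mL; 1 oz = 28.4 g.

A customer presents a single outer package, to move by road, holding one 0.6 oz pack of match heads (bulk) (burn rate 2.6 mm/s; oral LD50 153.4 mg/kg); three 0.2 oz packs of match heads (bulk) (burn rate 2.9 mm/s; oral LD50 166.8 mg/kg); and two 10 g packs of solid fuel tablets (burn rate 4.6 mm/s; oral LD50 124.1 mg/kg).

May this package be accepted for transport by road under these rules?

No

The match heads (bulk) have burn rate 2.6 mm/s, which is > 1.8 mm/s, so they are Group H-2 (Flammable Solid).
With burn rate 2.9 mm/s (> 1.8 mm/s), the match heads (bulk) fall in Group H-2.
Solid fuel tablets: burn rate 4.6 mm/s > 1.8 mm/s → Group H-2 (Flammable Solid).
Group H-2 net quantity: (one 0.6 oz pack = 17.04 g) + (three 0.2 oz packs = 17.04 g) + (two 10 g packs = 20 g) = 54.08 g.
That exceeds the Group H-2 road limit of 50 g.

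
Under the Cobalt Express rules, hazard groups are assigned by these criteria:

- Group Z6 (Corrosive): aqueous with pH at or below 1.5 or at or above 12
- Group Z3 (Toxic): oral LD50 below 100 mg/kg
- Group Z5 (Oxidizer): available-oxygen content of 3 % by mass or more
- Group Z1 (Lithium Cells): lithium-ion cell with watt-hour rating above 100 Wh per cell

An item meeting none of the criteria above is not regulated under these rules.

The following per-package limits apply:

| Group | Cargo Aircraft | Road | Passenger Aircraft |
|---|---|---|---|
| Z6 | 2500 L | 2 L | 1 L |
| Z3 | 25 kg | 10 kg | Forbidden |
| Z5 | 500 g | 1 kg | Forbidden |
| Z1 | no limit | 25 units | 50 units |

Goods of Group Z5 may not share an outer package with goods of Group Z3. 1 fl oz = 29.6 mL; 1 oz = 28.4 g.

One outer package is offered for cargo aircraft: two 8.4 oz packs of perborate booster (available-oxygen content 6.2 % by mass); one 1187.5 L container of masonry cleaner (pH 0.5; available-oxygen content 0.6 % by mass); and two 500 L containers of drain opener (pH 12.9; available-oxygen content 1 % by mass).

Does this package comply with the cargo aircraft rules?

With available-oxygen content 6.2 % by mass (≥ 3 % by mass), the perborate booster falls in Group Z5.
Masonry cleaner: pH 0.5 ≤ 1.5 → Group Z6 (Corrosive).
pH 12.9 meets the Group Z6 criterion (Corrosive), so the drain opener is Group Z6.
Group Z5 quantity: two 8.4 oz packs = 477.12 g.
477.12 g ≤ 500 g (cargo aircraft limit, Group Z5) — within limit.
Total Group Z6: 1187.5 L + (two 500 L containers = 1000 L) = 2187.5 L.
2187.5 L ≤ 2500 L (cargo aircraft limit, Group Z6) — within limit.
The segregation rule (Group Z5 with Group Z3) does not apply to Group Z5 with Group Z6.
Every hazard group is within its cargo aircraft limit and no segregation rule is violated.

Yes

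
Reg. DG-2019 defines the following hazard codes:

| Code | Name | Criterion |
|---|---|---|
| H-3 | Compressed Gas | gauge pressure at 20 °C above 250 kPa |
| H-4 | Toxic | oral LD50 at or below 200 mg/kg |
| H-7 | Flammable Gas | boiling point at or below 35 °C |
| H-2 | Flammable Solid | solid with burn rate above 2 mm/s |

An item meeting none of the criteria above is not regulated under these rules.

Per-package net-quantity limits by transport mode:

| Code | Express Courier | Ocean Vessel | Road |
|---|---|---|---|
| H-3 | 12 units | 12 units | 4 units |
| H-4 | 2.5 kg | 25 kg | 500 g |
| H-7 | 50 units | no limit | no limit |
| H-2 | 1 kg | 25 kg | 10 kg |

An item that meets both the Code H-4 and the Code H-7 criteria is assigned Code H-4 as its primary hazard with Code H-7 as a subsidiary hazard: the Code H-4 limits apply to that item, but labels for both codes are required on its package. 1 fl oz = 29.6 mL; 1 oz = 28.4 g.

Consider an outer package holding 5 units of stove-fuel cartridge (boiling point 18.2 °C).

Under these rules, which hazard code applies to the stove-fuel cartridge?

Code H-7

Boiling point 18.2 °C meets the Code H-7 criterion (Flammable Gas), so the stove-fuel cartridge is Code H-7.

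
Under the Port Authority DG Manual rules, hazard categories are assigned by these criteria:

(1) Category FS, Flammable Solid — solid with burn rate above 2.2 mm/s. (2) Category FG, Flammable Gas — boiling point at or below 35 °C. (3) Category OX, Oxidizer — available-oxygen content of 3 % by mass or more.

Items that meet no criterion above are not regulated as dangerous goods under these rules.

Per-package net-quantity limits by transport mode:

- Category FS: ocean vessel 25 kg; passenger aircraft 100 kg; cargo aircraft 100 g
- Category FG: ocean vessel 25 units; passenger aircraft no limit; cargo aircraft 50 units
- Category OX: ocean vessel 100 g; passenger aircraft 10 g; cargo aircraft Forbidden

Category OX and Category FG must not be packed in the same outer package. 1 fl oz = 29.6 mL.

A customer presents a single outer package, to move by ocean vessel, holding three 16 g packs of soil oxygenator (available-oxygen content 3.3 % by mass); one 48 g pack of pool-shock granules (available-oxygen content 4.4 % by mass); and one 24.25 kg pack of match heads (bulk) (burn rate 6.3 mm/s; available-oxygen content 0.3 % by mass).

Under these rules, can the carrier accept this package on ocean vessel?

Soil oxygenator: available-oxygen content 3.3 % by mass ≥ 3 % by mass → Category OX (Oxidizer).
The pool-shock granules have available-oxygen content 4.4 % by mass, which is ≥ 3 % by mass, so they are Category OX (Oxidizer).
The match heads (bulk) have burn rate 6.3 mm/s, which is > 2.2 mm/s, so they are Category FS (Flammable Solid).
Category OX net quantity: (three 16 g packs = 48 g) + 48 g = 96 g.
96 g is within the ocean vessel limit of 100 g for Category OX.
Category FS quantity: 24.25 kg.
24.25 kg is within the ocean vessel limit of 25 kg for Category FS.
The segregation rule (Category OX with Category FG) does not apply to Category OX with Category FS.
Every hazard category is within its ocean vessel limit and no segregation rule is violated.

Yes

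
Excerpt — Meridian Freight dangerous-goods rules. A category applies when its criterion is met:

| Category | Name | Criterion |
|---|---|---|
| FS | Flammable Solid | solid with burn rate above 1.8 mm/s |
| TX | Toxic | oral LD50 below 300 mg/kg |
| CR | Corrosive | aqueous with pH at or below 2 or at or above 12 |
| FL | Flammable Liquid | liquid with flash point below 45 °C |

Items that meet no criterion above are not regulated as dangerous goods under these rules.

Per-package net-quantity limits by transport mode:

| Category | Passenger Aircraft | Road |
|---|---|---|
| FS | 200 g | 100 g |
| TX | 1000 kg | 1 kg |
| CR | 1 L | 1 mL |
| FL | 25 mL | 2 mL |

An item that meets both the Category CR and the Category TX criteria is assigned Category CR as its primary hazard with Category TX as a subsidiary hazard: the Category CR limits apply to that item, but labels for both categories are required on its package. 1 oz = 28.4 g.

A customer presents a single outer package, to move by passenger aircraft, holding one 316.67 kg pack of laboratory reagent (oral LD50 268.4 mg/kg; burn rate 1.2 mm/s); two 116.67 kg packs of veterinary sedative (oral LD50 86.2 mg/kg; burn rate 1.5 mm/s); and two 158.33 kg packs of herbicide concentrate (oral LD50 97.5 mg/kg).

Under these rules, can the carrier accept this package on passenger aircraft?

Yes

Laboratory reagent: oral LD50 268.4 mg/kg < 300 mg/kg → Category TX (Toxic).
Oral LD50 86.2 mg/kg meets the Category TX criterion (Toxic), so the veterinary sedative is Category TX.
Oral LD50 97.5 mg/kg meets the Category TX criterion (Toxic), so the herbicide concentrate is Category TX.
Total Category TX: 316.67 kg + (two 116.67 kg packs = 233.34 kg) + (two 158.33 kg packs = 316.66 kg) = 866.67 kg.
866.67 kg is within the passenger aircraft limit of 1000 kg for Category TX.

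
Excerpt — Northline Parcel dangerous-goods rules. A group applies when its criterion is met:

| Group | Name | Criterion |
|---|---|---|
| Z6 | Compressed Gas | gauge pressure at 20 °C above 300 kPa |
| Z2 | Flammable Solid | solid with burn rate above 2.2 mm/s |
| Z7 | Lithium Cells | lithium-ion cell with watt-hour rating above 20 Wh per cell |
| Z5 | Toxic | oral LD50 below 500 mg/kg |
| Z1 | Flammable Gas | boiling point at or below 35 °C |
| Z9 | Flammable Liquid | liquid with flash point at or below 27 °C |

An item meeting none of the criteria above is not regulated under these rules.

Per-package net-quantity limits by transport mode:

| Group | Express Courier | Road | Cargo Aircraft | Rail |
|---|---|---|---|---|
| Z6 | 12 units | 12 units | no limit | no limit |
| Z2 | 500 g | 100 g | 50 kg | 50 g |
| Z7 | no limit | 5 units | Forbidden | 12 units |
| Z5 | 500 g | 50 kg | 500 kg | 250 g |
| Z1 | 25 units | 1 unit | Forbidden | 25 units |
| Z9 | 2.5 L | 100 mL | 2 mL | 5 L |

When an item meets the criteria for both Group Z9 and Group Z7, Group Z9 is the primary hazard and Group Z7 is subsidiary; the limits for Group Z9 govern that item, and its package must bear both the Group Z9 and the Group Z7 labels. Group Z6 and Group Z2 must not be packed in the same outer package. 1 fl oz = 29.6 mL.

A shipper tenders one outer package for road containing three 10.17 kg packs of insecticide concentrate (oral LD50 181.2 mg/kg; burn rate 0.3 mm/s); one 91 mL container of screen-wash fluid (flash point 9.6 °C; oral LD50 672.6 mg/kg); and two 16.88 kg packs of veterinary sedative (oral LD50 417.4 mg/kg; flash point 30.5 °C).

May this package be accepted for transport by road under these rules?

With oral LD50 181.2 mg/kg (< 500 mg/kg), the insecticide concentrate falls in Group Z5.
The screen-wash fluid has flash point 9.6 °C, which is ≤ 27 °C, so it is Group Z9 (Flammable Liquid).
Oral LD50 417.4 mg/kg meets the Group Z5 criterion (Toxic), so the veterinary sedative is Group Z5.
Total Group Z5: (three 10.17 kg packs = 30.51 kg) + (two 16.88 kg packs = 33.76 kg) = 64.27 kg.
64.27 kg > 50 kg (road limit, Group Z5) — over the limit.
Group Z9 quantity: 91 mL.
91 mL ≤ 100 mL (road limit, Group Z9) — within limit.
The segregation rule (Group Z6 with Group Z2) does not apply to Group Z5 with Group Z9.

No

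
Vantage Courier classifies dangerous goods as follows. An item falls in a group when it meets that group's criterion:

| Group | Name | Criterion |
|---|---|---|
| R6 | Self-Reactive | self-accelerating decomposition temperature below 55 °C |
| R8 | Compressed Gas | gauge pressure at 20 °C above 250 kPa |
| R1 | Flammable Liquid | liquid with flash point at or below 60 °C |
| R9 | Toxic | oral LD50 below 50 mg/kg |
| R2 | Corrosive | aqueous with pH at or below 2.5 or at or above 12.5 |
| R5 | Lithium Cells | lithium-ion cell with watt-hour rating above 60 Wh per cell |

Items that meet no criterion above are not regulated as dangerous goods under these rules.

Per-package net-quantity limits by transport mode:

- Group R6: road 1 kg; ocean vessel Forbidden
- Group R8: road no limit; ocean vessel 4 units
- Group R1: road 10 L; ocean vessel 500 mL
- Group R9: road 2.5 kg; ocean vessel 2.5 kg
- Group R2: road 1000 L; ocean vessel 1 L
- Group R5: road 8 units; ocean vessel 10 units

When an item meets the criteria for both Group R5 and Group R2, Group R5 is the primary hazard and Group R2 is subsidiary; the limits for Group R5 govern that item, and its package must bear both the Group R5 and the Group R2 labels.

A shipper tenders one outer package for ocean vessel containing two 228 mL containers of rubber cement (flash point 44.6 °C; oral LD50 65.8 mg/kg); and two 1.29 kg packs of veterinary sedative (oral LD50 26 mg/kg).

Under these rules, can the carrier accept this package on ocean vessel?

No

The rubber cement has flash point 44.6 °C, which is ≤ 60 °C, so it is Group R1 (Flammable Liquid).
Oral LD50 26 mg/kg meets the Group R9 criterion (Toxic), so the veterinary sedative is Group R9.
Group R9 quantity: two 1.29 kg packs = 2.58 kg.
2.58 kg > 2.5 kg (ocean vessel limit, Group R9) — over the limit.
Group R1 quantity: two 228 mL containers = 456 mL.
456 mL is within the ocean vessel limit of 500 mL for Group R1.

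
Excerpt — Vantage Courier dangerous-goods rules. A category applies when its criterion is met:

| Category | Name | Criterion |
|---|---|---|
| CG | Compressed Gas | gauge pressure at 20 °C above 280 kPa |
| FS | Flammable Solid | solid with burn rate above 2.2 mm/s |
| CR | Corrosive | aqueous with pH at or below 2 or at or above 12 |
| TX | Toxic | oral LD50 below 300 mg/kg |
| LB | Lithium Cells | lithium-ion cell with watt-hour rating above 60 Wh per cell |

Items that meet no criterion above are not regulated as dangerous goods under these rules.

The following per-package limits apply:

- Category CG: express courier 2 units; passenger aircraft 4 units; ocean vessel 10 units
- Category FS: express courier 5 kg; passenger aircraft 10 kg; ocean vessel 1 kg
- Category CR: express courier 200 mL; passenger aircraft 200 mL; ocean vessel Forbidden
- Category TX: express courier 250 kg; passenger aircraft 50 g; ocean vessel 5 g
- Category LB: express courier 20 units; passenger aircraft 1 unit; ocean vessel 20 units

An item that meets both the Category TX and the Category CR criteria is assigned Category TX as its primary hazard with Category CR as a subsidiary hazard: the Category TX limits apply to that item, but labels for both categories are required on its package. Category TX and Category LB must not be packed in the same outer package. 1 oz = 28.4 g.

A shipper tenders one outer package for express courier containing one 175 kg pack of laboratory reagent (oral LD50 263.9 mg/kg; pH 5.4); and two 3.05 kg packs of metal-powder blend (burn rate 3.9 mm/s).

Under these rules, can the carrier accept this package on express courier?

No

Oral LD50 263.9 mg/kg meets the Category TX criterion (Toxic), so the laboratory reagent is Category TX.
Metal-powder blend: burn rate 3.9 mm/s > 2.2 mm/s → Category FS (Flammable Solid).
Category FS quantity: two 3.05 kg packs = 6.1 kg.
6.1 kg exceeds the express courier limit of 5 kg for Category FS.
Category TX quantity: 175 kg.
175 kg is within the express courier limit of 250 kg for Category TX.
The segregation rule (Category TX with Category LB) does not apply to Category FS with Category TX.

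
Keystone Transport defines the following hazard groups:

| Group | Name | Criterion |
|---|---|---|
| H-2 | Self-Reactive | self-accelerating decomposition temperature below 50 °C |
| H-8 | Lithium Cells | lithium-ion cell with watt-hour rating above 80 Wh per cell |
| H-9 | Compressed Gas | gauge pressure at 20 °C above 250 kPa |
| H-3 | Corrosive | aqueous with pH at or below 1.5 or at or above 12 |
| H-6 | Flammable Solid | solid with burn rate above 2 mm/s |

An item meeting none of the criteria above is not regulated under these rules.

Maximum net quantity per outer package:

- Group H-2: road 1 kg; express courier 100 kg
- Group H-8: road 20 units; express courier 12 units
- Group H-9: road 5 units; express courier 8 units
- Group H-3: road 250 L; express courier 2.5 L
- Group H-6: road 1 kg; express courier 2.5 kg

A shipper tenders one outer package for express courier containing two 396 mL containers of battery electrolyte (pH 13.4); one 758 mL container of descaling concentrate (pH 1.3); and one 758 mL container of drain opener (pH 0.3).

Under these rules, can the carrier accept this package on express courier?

Yes

pH 13.4 meets the Group H-3 criterion (Corrosive), so the battery electrolyte is Group H-3.
With pH 1.3 (≤ 1.5), the descaling concentrate falls in Group H-3.
Drain opener: pH 0.3 ≤ 1.5 → Group H-3 (Corrosive).
Group H-3 net quantity: (two 396 mL containers = 792 mL) + 758 mL + 758 mL = 2.308 L.
2.308 L ≤ 2.5 L (express courier limit, Group H-3) — within limit.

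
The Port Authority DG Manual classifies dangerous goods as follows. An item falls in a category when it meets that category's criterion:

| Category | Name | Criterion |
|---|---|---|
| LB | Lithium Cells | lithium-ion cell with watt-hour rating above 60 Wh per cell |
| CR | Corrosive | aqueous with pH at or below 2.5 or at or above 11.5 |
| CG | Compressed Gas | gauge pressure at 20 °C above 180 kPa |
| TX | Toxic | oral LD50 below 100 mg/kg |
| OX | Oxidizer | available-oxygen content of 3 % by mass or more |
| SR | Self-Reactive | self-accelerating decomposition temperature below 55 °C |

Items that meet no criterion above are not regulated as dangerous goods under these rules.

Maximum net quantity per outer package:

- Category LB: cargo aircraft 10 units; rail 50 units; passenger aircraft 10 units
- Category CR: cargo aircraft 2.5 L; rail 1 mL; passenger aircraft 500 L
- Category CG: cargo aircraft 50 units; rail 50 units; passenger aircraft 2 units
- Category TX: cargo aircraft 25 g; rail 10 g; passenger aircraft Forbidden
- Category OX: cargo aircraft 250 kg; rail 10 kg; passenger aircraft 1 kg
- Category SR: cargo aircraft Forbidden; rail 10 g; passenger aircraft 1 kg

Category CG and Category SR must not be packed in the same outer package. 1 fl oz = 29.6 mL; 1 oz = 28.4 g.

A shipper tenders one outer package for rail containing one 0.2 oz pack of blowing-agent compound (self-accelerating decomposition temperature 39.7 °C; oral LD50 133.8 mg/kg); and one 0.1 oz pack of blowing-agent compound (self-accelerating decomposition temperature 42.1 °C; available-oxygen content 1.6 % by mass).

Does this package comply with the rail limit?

Yes

The blowing-agent compound has self-accelerating decomposition temperature 39.7 °C, which is < 55 °C, so it is Category SR (Self-Reactive).
Self-accelerating decomposition temperature 42.1 °C meets the Category SR criterion (Self-Reactive), so the blowing-agent compound is Category SR.
Total Category SR: (one 0.2 oz pack = 5.68 g) + (one 0.1 oz pack = 2.84 g) = 8.52 g.
8.52 g is within the rail limit of 10 g for Category SR.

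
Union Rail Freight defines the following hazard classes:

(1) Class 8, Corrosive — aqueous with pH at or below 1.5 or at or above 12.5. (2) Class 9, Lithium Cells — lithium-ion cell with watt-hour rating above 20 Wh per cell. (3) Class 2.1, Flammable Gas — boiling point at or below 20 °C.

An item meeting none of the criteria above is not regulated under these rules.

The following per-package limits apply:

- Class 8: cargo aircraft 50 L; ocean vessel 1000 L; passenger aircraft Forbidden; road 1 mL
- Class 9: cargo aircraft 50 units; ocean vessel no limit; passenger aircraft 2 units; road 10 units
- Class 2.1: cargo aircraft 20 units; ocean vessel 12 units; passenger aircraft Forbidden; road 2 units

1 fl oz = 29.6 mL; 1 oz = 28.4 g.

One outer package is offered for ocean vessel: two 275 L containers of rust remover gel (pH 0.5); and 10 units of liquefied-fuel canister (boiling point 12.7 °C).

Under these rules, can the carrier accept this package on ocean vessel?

Yes

Rust remover gel: pH 0.5 ≤ 1.5 → Class 8 (Corrosive).
Boiling point 12.7 °C meets the Class 2.1 criterion (Flammable Gas), so the liquefied-fuel canister is Class 2.1.
Class 2.1 quantity: 10 units.
That is within the Class 2.1 ocean vessel limit of 12 units.
Class 8 quantity: two 275 L containers = 550 L.
That is within the Class 8 ocean vessel limit of 1000 L.
Every hazard class is within its ocean vessel limit and no segregation rule is violated.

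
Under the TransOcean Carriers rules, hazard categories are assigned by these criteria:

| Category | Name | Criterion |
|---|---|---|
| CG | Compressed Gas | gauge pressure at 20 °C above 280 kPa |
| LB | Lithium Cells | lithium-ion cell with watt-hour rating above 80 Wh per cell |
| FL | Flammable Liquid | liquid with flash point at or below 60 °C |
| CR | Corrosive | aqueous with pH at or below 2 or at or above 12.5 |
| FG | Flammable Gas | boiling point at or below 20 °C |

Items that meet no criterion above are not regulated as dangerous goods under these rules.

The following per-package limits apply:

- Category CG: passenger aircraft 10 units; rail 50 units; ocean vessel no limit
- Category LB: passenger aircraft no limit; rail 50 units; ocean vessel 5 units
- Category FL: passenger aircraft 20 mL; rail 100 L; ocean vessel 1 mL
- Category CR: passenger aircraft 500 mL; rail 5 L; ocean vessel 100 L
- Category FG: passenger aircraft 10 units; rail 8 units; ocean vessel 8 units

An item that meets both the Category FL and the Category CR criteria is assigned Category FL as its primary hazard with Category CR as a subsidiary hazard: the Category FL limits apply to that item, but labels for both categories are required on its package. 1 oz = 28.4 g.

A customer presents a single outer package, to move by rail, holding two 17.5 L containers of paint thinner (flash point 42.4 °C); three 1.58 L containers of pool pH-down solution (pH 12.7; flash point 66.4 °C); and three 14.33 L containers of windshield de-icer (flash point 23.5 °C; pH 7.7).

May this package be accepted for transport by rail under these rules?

Yes

The paint thinner has flash point 42.4 °C, which is ≤ 60 °C, so it is Category FL (Flammable Liquid).
Pool pH-down solution: pH 12.7 ≥ 12.5 → Category CR (Corrosive).
Flash point 23.5 °C meets the Category FL criterion (Flammable Liquid), so the windshield de-icer is Category FL.
Category FL net quantity: (two 17.5 L containers = 35 L) + (three 14.33 L containers = 42.99 L) = 77.99 L.
77.99 L is within the rail limit of 100 L for Category FL.
Category CR quantity: three 1.58 L containers = 4.74 L.
4.74 L ≤ 5 L (rail limit, Category CR) — within limit.
Every hazard category is within its rail limit and no segregation rule is violated.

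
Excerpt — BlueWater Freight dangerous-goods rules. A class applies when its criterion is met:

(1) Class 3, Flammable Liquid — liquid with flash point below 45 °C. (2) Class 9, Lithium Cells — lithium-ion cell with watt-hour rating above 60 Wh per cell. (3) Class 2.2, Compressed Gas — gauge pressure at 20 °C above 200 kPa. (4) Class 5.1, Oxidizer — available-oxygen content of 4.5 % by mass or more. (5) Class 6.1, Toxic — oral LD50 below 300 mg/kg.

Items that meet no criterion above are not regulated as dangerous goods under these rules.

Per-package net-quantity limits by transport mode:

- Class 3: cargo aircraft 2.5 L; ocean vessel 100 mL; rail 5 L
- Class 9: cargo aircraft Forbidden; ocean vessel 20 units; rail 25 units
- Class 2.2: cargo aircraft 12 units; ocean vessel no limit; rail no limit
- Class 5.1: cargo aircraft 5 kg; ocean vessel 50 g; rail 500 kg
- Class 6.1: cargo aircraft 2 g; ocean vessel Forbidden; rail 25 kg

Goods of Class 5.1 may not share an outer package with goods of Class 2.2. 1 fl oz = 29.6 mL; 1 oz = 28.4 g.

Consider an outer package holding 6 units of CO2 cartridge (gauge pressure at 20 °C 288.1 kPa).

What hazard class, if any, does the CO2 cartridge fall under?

Gauge pressure at 20 °C 288.1 kPa meets the Class 2.2 criterion (Compressed Gas), so the CO2 cartridge is Class 2.2.

Class 2.2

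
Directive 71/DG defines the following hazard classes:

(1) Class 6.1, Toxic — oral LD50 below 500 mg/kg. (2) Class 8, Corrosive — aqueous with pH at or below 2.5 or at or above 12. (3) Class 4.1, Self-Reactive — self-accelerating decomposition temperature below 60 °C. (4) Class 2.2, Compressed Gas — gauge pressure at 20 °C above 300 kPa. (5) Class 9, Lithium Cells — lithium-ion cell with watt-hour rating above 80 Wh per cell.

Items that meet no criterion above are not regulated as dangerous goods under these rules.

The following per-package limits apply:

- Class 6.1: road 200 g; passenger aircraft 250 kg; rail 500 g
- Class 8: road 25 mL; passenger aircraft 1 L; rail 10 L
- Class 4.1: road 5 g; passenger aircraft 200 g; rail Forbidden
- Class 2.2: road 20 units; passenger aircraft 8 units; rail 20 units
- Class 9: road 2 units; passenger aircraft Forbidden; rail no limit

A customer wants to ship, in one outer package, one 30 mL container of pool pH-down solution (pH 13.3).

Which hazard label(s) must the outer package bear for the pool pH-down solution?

Class 8

pH 13.3 meets the Class 8 criterion (Corrosive), so the pool pH-down solution is Class 8.
Only the Class 8 label is required.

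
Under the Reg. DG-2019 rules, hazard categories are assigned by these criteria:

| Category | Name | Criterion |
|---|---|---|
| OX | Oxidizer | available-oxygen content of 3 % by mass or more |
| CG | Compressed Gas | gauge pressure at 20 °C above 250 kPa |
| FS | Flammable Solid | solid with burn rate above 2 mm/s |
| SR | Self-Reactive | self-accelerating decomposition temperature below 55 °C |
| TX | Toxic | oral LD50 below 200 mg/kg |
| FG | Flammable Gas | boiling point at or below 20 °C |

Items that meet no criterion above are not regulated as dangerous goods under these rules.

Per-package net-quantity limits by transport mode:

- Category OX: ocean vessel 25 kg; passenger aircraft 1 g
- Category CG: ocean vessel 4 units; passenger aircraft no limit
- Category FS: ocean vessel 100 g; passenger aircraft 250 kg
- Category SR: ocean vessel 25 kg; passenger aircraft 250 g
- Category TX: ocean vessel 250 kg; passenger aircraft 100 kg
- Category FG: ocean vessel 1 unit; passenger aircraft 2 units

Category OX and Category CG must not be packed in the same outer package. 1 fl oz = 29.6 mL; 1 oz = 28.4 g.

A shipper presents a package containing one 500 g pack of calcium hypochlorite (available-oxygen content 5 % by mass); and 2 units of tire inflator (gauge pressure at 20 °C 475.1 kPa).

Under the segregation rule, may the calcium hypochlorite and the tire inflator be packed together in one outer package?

No

Available-oxygen content 5 % by mass meets the Category OX criterion (Oxidizer), so the calcium hypochlorite is Category OX.
With gauge pressure at 20 °C 475.1 kPa (> 250 kPa), the tire inflator falls in Category CG.
Category OX and Category CG may not share an outer package.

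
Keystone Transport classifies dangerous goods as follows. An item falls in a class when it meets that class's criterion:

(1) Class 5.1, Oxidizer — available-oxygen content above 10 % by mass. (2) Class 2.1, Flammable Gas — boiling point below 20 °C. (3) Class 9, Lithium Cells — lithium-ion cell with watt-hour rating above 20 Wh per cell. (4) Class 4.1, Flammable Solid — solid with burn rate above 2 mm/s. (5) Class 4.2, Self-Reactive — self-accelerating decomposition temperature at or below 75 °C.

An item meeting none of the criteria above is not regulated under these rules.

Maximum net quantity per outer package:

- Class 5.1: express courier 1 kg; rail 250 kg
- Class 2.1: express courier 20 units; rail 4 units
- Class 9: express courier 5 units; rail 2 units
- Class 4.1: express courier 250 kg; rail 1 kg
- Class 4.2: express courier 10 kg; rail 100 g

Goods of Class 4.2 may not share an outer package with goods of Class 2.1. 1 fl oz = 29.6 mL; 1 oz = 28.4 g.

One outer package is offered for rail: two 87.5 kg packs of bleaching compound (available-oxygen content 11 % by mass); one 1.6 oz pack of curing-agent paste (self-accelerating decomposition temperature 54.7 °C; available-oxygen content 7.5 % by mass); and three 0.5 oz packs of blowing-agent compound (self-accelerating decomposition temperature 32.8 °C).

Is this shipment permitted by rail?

Yes

With available-oxygen content 11 % by mass (> 10 % by mass), the bleaching compound falls in Class 5.1.
Curing-agent paste: self-accelerating decomposition temperature 54.7 °C ≤ 75 °C → Class 4.2 (Self-Reactive).
Blowing-agent compound: self-accelerating decomposition temperature 32.8 °C ≤ 75 °C → Class 4.2 (Self-Reactive).
Class 4.2 net quantity: (one 1.6 oz pack = 45.44 g) + (three 0.5 oz packs = 42.6 g) = 88.04 g.
88.04 g ≤ 100 g (rail limit, Class 4.2) — within limit.
Class 5.1 quantity: two 87.5 kg packs = 175 kg.
That is within the Class 5.1 rail limit of 250 kg.
The segregation rule (Class 4.2 with Class 2.1) does not apply to Class 4.2 with Class 5.1.
Every hazard class is within its rail limit and no segregation rule is violated.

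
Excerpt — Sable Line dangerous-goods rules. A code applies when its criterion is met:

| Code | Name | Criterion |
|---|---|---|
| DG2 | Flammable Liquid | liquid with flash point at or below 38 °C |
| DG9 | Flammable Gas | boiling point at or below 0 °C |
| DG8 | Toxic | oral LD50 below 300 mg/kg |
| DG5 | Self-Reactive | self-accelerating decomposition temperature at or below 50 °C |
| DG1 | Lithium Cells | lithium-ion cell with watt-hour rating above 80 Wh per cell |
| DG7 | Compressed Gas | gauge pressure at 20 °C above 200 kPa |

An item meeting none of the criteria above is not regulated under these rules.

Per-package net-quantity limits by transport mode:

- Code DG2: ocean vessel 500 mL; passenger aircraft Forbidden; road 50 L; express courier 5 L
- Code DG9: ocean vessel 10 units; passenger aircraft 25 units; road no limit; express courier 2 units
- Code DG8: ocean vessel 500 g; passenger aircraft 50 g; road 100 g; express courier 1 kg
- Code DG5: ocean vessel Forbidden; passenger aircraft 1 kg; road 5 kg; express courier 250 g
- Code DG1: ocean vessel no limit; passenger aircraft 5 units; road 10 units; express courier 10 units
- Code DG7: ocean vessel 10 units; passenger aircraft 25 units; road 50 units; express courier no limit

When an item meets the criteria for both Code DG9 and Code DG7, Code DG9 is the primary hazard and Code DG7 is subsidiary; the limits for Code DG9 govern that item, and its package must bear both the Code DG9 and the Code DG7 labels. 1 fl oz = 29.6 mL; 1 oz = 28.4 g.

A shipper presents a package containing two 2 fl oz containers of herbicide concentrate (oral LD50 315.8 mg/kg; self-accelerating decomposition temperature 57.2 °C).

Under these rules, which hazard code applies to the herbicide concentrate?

Not regulated

oral LD50 315.8 mg/kg is not below 300 mg/kg, so Code DG8 does not apply.
self-accelerating decomposition temperature 57.2 °C is not below 50 °C, so Code DG5 does not apply.
No criterion is met, so the item is not regulated.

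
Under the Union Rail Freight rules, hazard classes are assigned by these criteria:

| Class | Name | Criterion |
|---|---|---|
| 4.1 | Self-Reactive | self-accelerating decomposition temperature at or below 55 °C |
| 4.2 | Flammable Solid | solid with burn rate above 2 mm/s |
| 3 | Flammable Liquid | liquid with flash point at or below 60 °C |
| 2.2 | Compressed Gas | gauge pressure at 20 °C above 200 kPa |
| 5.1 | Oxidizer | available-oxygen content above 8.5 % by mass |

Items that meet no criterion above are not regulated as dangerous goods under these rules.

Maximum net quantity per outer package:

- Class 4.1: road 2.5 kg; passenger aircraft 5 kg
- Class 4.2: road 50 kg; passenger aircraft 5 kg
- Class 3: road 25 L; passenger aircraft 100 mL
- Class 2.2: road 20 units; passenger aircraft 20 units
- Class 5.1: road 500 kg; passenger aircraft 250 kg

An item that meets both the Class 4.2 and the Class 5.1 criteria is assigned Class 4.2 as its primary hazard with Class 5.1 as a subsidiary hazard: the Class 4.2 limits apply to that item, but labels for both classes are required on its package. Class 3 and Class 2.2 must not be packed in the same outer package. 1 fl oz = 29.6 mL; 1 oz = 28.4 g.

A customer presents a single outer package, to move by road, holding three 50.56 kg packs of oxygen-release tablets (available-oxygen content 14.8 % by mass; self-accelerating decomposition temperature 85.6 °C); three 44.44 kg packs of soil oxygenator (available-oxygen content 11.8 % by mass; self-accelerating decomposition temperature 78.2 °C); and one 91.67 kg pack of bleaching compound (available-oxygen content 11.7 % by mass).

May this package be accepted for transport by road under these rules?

Yes

Oxygen-release tablets: available-oxygen content 14.8 % by mass > 8.5 % by mass → Class 5.1 (Oxidizer).
The soil oxygenator has available-oxygen content 11.8 % by mass, which is > 8.5 % by mass, so it is Class 5.1 (Oxidizer).
Bleaching compound: available-oxygen content 11.7 % by mass > 8.5 % by mass → Class 5.1 (Oxidizer).
Total Class 5.1: (three 50.56 kg packs = 151.68 kg) + (three 44.44 kg packs = 133.32 kg) + 91.67 kg = 376.67 kg.
That is within the Class 5.1 road limit of 500 kg.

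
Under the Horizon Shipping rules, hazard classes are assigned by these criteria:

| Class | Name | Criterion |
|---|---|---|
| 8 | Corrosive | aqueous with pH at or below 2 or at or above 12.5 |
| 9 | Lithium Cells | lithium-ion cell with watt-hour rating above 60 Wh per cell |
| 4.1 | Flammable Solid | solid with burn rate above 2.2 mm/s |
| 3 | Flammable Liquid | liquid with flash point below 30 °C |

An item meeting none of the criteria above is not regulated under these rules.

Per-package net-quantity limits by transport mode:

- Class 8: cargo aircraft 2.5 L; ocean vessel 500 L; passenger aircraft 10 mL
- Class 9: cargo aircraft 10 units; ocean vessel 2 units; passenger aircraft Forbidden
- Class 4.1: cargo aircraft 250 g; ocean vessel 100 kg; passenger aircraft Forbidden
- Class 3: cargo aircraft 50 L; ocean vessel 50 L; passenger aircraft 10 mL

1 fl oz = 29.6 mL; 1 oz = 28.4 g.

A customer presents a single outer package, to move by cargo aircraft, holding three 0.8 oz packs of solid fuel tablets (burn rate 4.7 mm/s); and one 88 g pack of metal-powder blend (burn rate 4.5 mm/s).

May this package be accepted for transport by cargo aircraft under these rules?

Burn rate 4.7 mm/s meets the Class 4.1 criterion (Flammable Solid), so the solid fuel tablets are Class 4.1.
The metal-powder blend has burn rate 4.5 mm/s, which is > 2.2 mm/s, so it is Class 4.1 (Flammable Solid).
Class 4.1 net quantity: (three 0.8 oz packs = 68.16 g) + 88 g = 156.16 g.
That is within the Class 4.1 cargo aircraft limit of 250 g.

Yes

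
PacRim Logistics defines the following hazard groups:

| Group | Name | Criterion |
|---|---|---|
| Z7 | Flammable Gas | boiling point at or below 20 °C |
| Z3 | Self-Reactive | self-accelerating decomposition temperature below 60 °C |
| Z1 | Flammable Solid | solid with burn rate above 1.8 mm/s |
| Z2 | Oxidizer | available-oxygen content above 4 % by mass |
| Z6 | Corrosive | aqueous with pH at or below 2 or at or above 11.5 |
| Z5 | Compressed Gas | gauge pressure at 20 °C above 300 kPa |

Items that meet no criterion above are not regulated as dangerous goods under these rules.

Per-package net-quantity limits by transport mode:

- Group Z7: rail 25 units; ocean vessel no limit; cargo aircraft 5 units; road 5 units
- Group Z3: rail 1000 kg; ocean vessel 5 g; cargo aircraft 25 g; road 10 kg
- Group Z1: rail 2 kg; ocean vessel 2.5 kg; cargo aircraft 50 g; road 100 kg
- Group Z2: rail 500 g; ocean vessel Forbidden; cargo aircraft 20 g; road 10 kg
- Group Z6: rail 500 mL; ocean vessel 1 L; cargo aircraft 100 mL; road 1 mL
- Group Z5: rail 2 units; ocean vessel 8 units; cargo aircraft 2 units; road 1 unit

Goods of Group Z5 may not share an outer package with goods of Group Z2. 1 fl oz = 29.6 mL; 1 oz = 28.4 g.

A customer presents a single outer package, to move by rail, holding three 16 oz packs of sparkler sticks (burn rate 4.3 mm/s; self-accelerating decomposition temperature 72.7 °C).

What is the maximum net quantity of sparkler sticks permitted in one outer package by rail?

2 kg

With burn rate 4.3 mm/s (> 1.8 mm/s), the sparkler sticks fall in Group Z1.
The rail limit for Group Z1 is 2 kg.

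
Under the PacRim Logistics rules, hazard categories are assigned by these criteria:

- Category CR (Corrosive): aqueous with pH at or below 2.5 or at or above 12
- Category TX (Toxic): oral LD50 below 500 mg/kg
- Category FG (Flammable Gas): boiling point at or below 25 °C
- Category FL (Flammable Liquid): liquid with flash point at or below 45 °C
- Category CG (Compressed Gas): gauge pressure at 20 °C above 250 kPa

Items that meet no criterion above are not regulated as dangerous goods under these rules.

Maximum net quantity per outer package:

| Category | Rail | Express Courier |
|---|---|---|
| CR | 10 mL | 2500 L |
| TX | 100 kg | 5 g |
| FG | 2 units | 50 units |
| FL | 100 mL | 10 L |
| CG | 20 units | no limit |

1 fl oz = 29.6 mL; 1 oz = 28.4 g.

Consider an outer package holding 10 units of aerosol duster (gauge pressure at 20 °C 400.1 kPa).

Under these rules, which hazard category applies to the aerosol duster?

With gauge pressure at 20 °C 400.1 kPa (> 250 kPa), the aerosol duster falls in Category CG.

Category CG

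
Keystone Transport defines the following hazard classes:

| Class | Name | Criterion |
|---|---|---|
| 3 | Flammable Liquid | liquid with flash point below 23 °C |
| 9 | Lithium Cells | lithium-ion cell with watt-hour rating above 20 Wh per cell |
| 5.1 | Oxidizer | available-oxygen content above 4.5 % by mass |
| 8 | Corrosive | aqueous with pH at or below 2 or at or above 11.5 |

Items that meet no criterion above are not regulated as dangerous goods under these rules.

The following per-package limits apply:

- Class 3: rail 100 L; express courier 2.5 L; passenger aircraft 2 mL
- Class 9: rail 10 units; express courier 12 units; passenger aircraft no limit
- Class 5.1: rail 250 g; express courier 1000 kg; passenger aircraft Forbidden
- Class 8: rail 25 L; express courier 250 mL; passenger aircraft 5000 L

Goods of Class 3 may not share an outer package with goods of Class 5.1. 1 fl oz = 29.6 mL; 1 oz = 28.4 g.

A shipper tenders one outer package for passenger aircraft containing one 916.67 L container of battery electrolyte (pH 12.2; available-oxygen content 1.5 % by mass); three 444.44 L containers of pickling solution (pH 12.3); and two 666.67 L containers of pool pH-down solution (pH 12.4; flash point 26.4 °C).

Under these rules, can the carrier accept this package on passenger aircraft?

Yes

Battery electrolyte: pH 12.2 ≥ 11.5 → Class 8 (Corrosive).
Pickling solution: pH 12.3 ≥ 11.5 → Class 8 (Corrosive).
The pool pH-down solution has pH 12.4, which is ≥ 11.5, so it is Class 8 (Corrosive).
Total Class 8: 916.67 L + (three 444.44 L containers = 1333.32 L) + (two 666.67 L containers = 1333.34 L) = 3583.33 L.
That is within the Class 8 passenger aircraft limit of 5000 L.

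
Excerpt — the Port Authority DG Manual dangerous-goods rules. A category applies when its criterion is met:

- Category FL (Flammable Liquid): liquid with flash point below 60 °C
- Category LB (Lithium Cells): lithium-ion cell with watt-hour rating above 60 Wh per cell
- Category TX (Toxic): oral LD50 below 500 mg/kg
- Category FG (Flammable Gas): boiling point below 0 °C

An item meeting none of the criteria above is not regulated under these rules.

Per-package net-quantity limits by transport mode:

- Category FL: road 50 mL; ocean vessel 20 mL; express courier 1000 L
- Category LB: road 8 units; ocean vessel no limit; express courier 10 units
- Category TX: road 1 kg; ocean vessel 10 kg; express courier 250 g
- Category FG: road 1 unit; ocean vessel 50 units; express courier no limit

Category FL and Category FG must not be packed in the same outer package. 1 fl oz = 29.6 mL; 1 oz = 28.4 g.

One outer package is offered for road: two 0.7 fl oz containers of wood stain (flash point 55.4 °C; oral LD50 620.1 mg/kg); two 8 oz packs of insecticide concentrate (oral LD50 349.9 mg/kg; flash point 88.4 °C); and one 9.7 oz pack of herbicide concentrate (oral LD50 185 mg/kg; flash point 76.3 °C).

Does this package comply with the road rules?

The wood stain has flash point 55.4 °C, which is < 60 °C, so it is Category FL (Flammable Liquid).
Oral LD50 349.9 mg/kg meets the Category TX criterion (Toxic), so the insecticide concentrate is Category TX.
The herbicide concentrate has oral LD50 185 mg/kg, which is < 500 mg/kg, so it is Category TX (Toxic).
Category FL quantity: two 0.7 fl oz containers = 41.44 mL.
41.44 mL is within the road limit of 50 mL for Category FL.
Category TX net quantity: (two 8 oz packs = 454.4 g) + (one 9.7 oz pack = 275.48 g) = 729.88 g.
729.88 g is within the road limit of 1 kg for Category TX.
The segregation rule (Category FL with Category FG) does not apply to Category FL with Category TX.
Every hazard category is within its road limit and no segregation rule is violated.

Yes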